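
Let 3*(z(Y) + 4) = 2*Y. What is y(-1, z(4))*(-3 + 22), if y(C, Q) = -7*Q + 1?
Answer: 589/3 ≈ 196.33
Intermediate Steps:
z(Y) = -4 + 2*Y/3 (z(Y) = -4 + (2*Y)/3 = -4 + 2*Y/3)
y(C, Q) = 1 - 7*Q
y(-1, z(4))*(-3 + 22) = (1 - 7*(-4 + (2/3)*4))*(-3 + 22) = (1 - 7*(-4 + 8/3))*19 = (1 - 7*(-4/3))*19 = (1 + 28/3)*19 = (31/3)*19 = 589/3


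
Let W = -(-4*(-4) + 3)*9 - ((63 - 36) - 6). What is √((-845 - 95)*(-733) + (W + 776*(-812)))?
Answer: 6*√1631 ≈ 242.31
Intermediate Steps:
W = -192 (W = -(16 + 3)*9 - (27 - 6) = -1*19*9 - 1*21 = -19*9 - 21 = -171 - 21 = -192)
√((-845 - 95)*(-733) + (W + 776*(-812))) = √((-845 - 95)*(-733) + (-192 + 776*(-812))) = √(-940*(-733) + (-192 - 630112)) = √(689020 - 630304) = √58716 = 6*√1631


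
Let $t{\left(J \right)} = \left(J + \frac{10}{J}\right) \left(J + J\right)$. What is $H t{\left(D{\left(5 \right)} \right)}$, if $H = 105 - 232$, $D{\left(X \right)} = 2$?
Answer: $-3556$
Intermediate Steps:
$H = -127$
$t{\left(J \right)} = 2 J \left(J + \frac{10}{J}\right)$ ($t{\left(J \right)} = \left(J + \frac{10}{J}\right) 2 J = 2 J \left(J + \frac{10}{J}\right)$)
$H t{\left(D{\left(5 \right)} \right)} = - 127 \left(20 + 2 \cdot 2^{2}\right) = - 127 \left(20 + 2 \cdot 4\right) = - 127 \left(20 + 8\right) = \left(-127\right) 28 = -3556$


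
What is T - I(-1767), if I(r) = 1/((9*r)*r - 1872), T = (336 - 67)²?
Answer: 2033252129168/28098729 ≈ 72361.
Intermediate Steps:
T = 72361 (T = 269² = 72361)
I(r) = 1/(-1872 + 9*r²) (I(r) = 1/(9*r² - 1872) = 1/(-1872 + 9*r²))
T - I(-1767) = 72361 - 1/(9*(-208 + (-1767)²)) = 72361 - 1/(9*(-208 + 3122289)) = 72361 - 1/(9*3122081) = 72361 - 1*1/28098729 = 72361 - 1/28098729 = 2033252129168/28098729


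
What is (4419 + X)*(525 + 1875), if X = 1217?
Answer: 13526400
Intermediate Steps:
(4419 + X)*(525 + 1875) = (4419 + 1217)*(525 + 1875) = 5636*2400 = 13526400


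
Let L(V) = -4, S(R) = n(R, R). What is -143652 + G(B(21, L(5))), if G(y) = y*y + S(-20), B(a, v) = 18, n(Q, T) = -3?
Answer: -143331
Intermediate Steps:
S(R) = -3
G(y) = -3 + y² (G(y) = y*y - 3 = y² - 3 = -3 + y²)
-143652 + G(B(21, L(5))) = -143652 + (-3 + 18²) = -143652 + (-3 + 324) = -143652 + 321 = -143331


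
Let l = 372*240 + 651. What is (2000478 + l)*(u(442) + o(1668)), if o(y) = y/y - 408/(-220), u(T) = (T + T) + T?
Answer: 152781722583/55 ≈ 2.7778e+9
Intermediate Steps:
u(T) = 3*T (u(T) = 2*T + T = 3*T)
l = 89931 (l = 89280 + 651 = 89931)
o(y) = 157/55 (o(y) = 1 - 408*(-1/220) = 1 + 102/55 = 157/55)
(2000478 + l)*(u(442) + o(1668)) = (2000478 + 89931)*(3*442 + 157/55) = 2090409*(1326 + 157/55) = 2090409*(73087/55) = 152781722583/55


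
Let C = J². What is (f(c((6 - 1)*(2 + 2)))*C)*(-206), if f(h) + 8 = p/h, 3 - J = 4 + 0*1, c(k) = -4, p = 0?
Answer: 1648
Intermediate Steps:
J = -1 (J = 3 - (4 + 0*1) = 3 - (4 + 0) = 3 - 1*4 = 3 - 4 = -1)
f(h) = -8 (f(h) = -8 + 0/h = -8 + 0 = -8)
C = 1 (C = (-1)² = 1)
(f(c((6 - 1)*(2 + 2)))*C)*(-206) = -8*1*(-206) = -8*(-206) = 1648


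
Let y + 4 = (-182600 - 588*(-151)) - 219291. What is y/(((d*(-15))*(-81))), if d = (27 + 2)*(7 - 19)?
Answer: 104369/140940 ≈ 0.74052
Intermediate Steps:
d = -348 (d = 29*(-12) = -348)
y = -313107 (y = -4 + ((-182600 - 588*(-151)) - 219291) = -4 + ((-182600 + 88788) - 219291) = -4 + (-93812 - 219291) = -4 - 313103 = -313107)
y/(((d*(-15))*(-81))) = -313107/(-348*(-15)*(-81)) = -313107/(5220*(-81)) = -313107/(-422820) = -313107*(-1/422820) = 104369/140940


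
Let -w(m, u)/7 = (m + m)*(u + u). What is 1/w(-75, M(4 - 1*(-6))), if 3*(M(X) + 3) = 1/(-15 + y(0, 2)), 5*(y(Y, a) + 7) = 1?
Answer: -109/690200 ≈ -0.00015793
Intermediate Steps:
y(Y, a) = -34/5 (y(Y, a) = -7 + (1/5)*1 = -7 + 1/5 = -34/5)
M(X) = -986/327 (M(X) = -3 + 1/(3*(-15 - 34/5)) = -3 + 1/(3*(-109/5)) = -3 + (1/3)*(-5/109) = -3 - 5/327 = -986/327)
w(m, u) = -28*m*u (w(m, u) = -7*(m + m)*(u + u) = -7*2*m*2*u = -28*m*u)
1/w(-75, M(4 - 1*(-6))) = 1/(-28*(-75)*(-986/327)) = 1/(-690200/109) = -109/690200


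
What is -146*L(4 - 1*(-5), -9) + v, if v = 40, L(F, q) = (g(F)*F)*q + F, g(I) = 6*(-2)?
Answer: -143186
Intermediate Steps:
g(I) = -12
L(F, q) = F - 12*F*q (L(F, q) = (-12*F)*q + F = -12*F*q + F = F - 12*F*q)
-146*L(4 - 1*(-5), -9) + v = -146*(4 - 1*(-5))*(1 - 12*(-9)) + 40 = -146*(4 + 5)*(1 + 108) + 40 = -1314*109 + 40 = -146*981 + 40 = -143226 + 40 = -143186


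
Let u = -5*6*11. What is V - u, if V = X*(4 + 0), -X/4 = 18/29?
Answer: 9282/29 ≈ 320.07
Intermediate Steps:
X = -72/29 ≈ -2.4828
u = -330 (u = -30*11 = -330)
V = -288/29 (V = -72*(4 + 0)/29 = -72/29*4 = -288/29 ≈ -9.9310)
V - u = -288/29 - 1*(-330) = -288/29 + 330 = 9282/29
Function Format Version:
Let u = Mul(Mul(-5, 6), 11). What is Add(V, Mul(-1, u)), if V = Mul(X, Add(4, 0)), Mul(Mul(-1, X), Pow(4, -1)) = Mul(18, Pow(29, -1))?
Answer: Rational(9282, 29) ≈ 320.07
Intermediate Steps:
X = Rational(-72, 29) (X = Mul(-4, Mul(18, Pow(29, -1))) = Mul(-4, Mul(18, Rational(1, 29))) = Mul(-4, Rational(18, 29)) = Rational(-72, 29) ≈ -2.4828)
u = -330 (u = Mul(-30, 11) = -330)
V = Rational(-288, 29) (V = Mul(Rational(-72, 29), Add(4, 0)) = Mul(Rational(-72, 29), 4) = Rational(-288, 29) ≈ -9.9310)
Add(V, Mul(-1, u)) = Add(Rational(-288, 29), Mul(-1, -330)) = Add(Rational(-288, 29), 330) = Rational(9282, 29)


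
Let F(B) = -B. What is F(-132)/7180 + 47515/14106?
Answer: 85754923/25320270 ≈ 3.3868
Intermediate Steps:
F(-132)/7180 + 47515/14106 = -1*(-132)/7180 + 47515/14106 = 132*(1/7180) + 47515*(1/14106) = 33/1795 + 47515/14106 = 85754923/25320270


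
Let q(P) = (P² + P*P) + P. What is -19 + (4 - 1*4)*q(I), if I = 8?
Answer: -19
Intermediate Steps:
q(P) = P + 2*P² (q(P) = (P² + P²) + P = 2*P² + P = P + 2*P²)
-19 + (4 - 1*4)*q(I) = -19 + (4 - 1*4)*(8*(1 + 2*8)) = -19 + (4 - 4)*(8*(1 + 16)) = -19 + 0*(8*17) = -19 + 0*136 = -19 + 0 = -19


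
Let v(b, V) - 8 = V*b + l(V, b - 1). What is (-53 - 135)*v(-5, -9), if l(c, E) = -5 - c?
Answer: -10716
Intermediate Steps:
v(b, V) = 3 - V + V*b (v(b, V) = 8 + (V*b + (-5 - V)) = 8 + (-5 - V + V*b) = 3 - V + V*b)
(-53 - 135)*v(-5, -9) = (-53 - 135)*(3 - 1*(-9) - 9*(-5)) = -188*(3 + 9 + 45) = -188*57 = -10716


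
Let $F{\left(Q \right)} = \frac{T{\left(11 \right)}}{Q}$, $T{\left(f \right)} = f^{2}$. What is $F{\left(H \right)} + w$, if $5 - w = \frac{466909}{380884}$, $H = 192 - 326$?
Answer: $\frac{73269755}{25519228} \approx 2.8712$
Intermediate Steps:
$H = -134$
$F{\left(Q \right)} = \frac{121}{Q}$ ($F{\left(Q \right)} = \frac{11^{2}}{Q} = \frac{121}{Q}$)
$w = \frac{1437511}{380884}$ ($w = 5 - \frac{466909}{380884} = \frac{1437511}{380884} \approx 3.7741$)
$F{\left(H \right)} + w = \frac{121}{-134} + \frac{1437511}{380884} = 121 \left(- \frac{1}{134}\right) + \frac{1437511}{380884} = - \frac{121}{134} + \frac{1437511}{380884} = \frac{73269755}{25519228}$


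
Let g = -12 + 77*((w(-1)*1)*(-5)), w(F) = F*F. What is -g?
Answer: 397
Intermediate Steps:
w(F) = F²
g = -397 (g = -12 + 77*(((-1)²*1)*(-5)) = -12 + 77*((1*1)*(-5)) = -12 + 77*(1*(-5)) = -12 + 77*(-5) = -12 - 385 = -397)
-g = -1*(-397) = 397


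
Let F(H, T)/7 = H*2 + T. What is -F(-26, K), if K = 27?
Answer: 175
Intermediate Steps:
F(H, T) = 7*T + 14*H (F(H, T) = 7*(H*2 + T) = 7*(2*H + T) = 7*(T + 2*H) = 7*T + 14*H)
-F(-26, K) = -(7*27 + 14*(-26)) = -(189 - 364) = -1*(-175) = 175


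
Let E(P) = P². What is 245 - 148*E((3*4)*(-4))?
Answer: -340747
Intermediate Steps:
245 - 148*E((3*4)*(-4)) = 245 - 148*((3*4)*(-4))² = 245 - 148*(12*(-4))² = 245 - 148*(-48)² = 245 - 148*2304 = 245 - 340992 = -340747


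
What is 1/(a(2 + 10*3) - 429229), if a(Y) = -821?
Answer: -1/430050 ≈ -2.3253e-6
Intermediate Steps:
1/(a(2 + 10*3) - 429229) = 1/(-821 - 429229) = 1/(-430050) = -1/430050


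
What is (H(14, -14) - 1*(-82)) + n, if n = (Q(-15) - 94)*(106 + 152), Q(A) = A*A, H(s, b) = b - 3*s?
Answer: 33824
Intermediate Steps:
Q(A) = A**2
n = 33798 (n = ((-15)**2 - 94)*(106 + 152) = (225 - 94)*258 = 131*258 = 33798)
(H(14, -14) - 1*(-82)) + n = ((-14 - 3*14) - 1*(-82)) + 33798 = ((-14 - 42) + 82) + 33798 = (-56 + 82) + 33798 = 26 + 33798 = 33824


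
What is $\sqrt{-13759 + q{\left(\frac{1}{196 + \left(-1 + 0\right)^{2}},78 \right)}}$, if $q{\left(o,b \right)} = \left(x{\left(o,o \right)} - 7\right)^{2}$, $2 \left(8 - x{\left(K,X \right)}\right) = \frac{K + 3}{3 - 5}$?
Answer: $\frac{i \sqrt{533854006}}{197} \approx 117.29 i$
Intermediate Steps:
$x{\left(K,X \right)} = \frac{35}{4} + \frac{K}{4}$ ($x{\left(K,X \right)} = 8 - \frac{\left(K + 3\right) \frac{1}{3 - 5}}{2} = 8 - \frac{\left(3 + K\right) \frac{1}{-2}}{2} = 8 - \frac{\left(3 + K\right) \left(- \frac{1}{2}\right)}{2} = 8 - \frac{- \frac{3}{2} - \frac{K}{2}}{2} = 8 + \left(\frac{3}{4} + \frac{K}{4}\right) = \frac{35}{4} + \frac{K}{4}$)
$q{\left(o,b \right)} = \left(\frac{7}{4} + \frac{o}{4}\right)^{2}$ ($q{\left(o,b \right)} = \left(\left(\frac{35}{4} + \frac{o}{4}\right) - 7\right)^{2} = \left(\frac{7}{4} + \frac{o}{4}\right)^{2}$)
$\sqrt{-13759 + q{\left(\frac{1}{196 + \left(-1 + 0\right)^{2}},78 \right)}} = \sqrt{-13759 + \frac{\left(7 + \frac{1}{196 + \left(-1 + 0\right)^{2}}\right)^{2}}{16}} = \sqrt{-13759 + \frac{\left(7 + \frac{1}{196 + \left(-1\right)^{2}}\right)^{2}}{16}} = \sqrt{-13759 + \frac{\left(7 + \frac{1}{196 + 1}\right)^{2}}{16}} = \sqrt{-13759 + \frac{\left(7 + \frac{1}{197}\right)^{2}}{16}} = \sqrt{-13759 + \frac{\left(\frac{1380}{197}\right)^{2}}{16}} = \sqrt{-13759 + \frac{1}{16} \cdot \frac{1904400}{38809}} = \sqrt{-13759 + \frac{119025}{38809}} = \sqrt{- \frac{533854006}{38809}} = \frac{i \sqrt{533854006}}{197}$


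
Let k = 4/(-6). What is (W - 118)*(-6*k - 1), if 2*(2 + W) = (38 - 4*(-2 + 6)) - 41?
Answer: -777/2 ≈ -388.50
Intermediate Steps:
k = -2/3 (k = 4*(-1/6) = -2/3 ≈ -0.66667)
W = -23/2 (W = -2 + ((38 - 4*(-2 + 6)) - 41)/2 = -2 + ((38 - 4*4) - 41)/2 = -2 + ((38 - 16) - 41)/2 = -2 + (22 - 41)/2 = -2 + (1/2)*(-19) = -2 - 19/2 = -23/2 ≈ -11.500)
(W - 118)*(-6*k - 1) = (-23/2 - 118)*(-6*(-2/3) - 1) = -259*(4 - 1)/2 = -259/2*3 = -777/2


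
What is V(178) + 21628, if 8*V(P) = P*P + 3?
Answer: 204711/8 ≈ 25589.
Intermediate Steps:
V(P) = 3/8 + P²/8 (V(P) = (P*P + 3)/8 = (P² + 3)/8 = (3 + P²)/8 = 3/8 + P²/8)
V(178) + 21628 = (3/8 + (⅛)*178²) + 21628 = (3/8 + (⅛)*31684) + 21628 = (3/8 + 7921/2) + 21628 = 31687/8 + 21628 = 204711/8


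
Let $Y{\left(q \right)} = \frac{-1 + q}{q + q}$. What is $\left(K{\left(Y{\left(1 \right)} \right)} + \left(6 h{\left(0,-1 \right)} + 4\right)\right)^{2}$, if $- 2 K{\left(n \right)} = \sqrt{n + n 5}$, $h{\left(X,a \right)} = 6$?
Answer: $1600$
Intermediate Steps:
$Y{\left(q \right)} = \frac{-1 + q}{2 q}$
$K{\left(n \right)} = - \frac{\sqrt{6} \sqrt{n}}{2}$ ($K{\left(n \right)} = - \frac{\sqrt{n + n 5}}{2} = - \frac{\sqrt{n + 5 n}}{2} = - \frac{\sqrt{6 n}}{2} = - \frac{\sqrt{6} \sqrt{n}}{2}$)
$\left(K{\left(Y{\left(1 \right)} \right)} + \left(6 h{\left(0,-1 \right)} + 4\right)\right)^{2} = \left(- \frac{\sqrt{6} \sqrt{\frac{-1 + 1}{2 \cdot 1}}}{2} + \left(6 \cdot 6 + 4\right)\right)^{2} = \left(- \frac{\sqrt{6} \sqrt{\frac{1}{2} \cdot 1 \cdot 0}}{2} + \left(36 + 4\right)\right)^{2} = \left(- \frac{\sqrt{6} \sqrt{0}}{2} + 40\right)^{2} = \left(\left(- \frac{1}{2}\right) \sqrt{6} \cdot 0 + 40\right)^{2} = \left(0 + 40\right)^{2} = 40^{2} = 1600$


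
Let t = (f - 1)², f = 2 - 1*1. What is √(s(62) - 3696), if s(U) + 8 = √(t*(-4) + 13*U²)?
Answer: √(-3704 + 62*√13) ≈ 58.995*I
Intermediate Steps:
f = 1 (f = 2 - 1 = 1)
t = 0 (t = (1 - 1)² = 0² = 0)
s(U) = -8 + √13*√(U²) (s(U) = -8 + √(0*(-4) + 13*U²) = -8 + √(0 + 13*U²) = -8 + √(13*U²) = -8 + √13*√(U²))
√(s(62) - 3696) = √((-8 + √13*√(62²)) - 3696) = √((-8 + √13*√3844) - 3696) = √((-8 + √13*62) - 3696) = √((-8 + 62*√13) - 3696) = √(-3704 + 62*√13)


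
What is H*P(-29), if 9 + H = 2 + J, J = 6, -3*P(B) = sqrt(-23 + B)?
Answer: 2*I*sqrt(13)/3 ≈ 2.4037*I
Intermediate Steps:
P(B) = -sqrt(-23 + B)/3
H = -1 (H = -9 + (2 + 6) = -9 + 8 = -1)
H*P(-29) = -(-1)*sqrt(-23 - 29)/3 = -(-1)*sqrt(-52)/3 = -(-1)*2*I*sqrt(13)/3 = -(-2)*I*sqrt(13)/3 = 2*I*sqrt(13)/3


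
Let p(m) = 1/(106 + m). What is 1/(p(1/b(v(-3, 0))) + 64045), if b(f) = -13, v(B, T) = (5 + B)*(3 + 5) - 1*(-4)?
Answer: 1377/88189978 ≈ 1.5614e-5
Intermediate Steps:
v(B, T) = 44 + 8*B (v(B, T) = (5 + B)*8 + 4 = (40 + 8*B) + 4 = 44 + 8*B)
1/(p(1/b(v(-3, 0))) + 64045) = 1/(1/(106 + 1/(-13)) + 64045) = 1/(1/(106 - 1/13) + 64045) = 1/(1/(1377/13) + 64045) = 1/(13/1377 + 64045) = 1/(88189978/1377) = 1377/88189978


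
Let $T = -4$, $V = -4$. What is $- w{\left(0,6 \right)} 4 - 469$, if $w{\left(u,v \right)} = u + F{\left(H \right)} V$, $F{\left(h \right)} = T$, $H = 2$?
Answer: $-533$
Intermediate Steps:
$F{\left(h \right)} = -4$
$w{\left(u,v \right)} = 16 + u$ ($w{\left(u,v \right)} = u - -16 = u + 16 = 16 + u$)
$- w{\left(0,6 \right)} 4 - 469 = - (16 + 0) 4 - 469 = \left(-1\right) 16 \cdot 4 - 469 = \left(-16\right) 4 - 469 = -64 - 469 = -533$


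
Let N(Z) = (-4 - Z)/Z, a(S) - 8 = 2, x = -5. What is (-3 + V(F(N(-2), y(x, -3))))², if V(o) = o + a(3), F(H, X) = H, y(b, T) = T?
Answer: 64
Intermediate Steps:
a(S) = 10 (a(S) = 8 + 2 = 10)
N(Z) = (-4 - Z)/Z
V(o) = 10 + o (V(o) = o + 10 = 10 + o)
(-3 + V(F(N(-2), y(x, -3))))² = (-3 + (10 + (-4 - 1*(-2))/(-2)))² = (-3 + (10 - (-4 + 2)/2))² = (-3 + (10 - ½*(-2)))² = (-3 + (10 + 1))² = (-3 + 11)² = 8² = 64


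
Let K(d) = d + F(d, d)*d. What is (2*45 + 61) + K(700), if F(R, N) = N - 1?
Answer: 490151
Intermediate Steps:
F(R, N) = -1 + N
K(d) = d + d*(-1 + d) (K(d) = d + (-1 + d)*d = d + d*(-1 + d))
(2*45 + 61) + K(700) = (2*45 + 61) + 700² = (90 + 61) + 490000 = 151 + 490000 = 490151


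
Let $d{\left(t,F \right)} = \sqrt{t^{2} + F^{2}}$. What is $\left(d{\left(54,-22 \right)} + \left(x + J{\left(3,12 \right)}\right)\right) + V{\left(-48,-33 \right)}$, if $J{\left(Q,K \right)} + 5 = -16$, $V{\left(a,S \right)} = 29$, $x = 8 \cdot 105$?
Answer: $848 + 10 \sqrt{34} \approx 906.31$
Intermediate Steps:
$x = 840$
$J{\left(Q,K \right)} = -21$ ($J{\left(Q,K \right)} = -5 - 16 = -21$)
$d{\left(t,F \right)} = \sqrt{F^{2} + t^{2}}$
$\left(d{\left(54,-22 \right)} + \left(x + J{\left(3,12 \right)}\right)\right) + V{\left(-48,-33 \right)} = \left(\sqrt{\left(-22\right)^{2} + 54^{2}} + \left(840 - 21\right)\right) + 29 = \left(\sqrt{484 + 2916} + 819\right) + 29 = \left(\sqrt{3400} + 819\right) + 29 = \left(10 \sqrt{34} + 819\right) + 29 = \left(819 + 10 \sqrt{34}\right) + 29 = 848 + 10 \sqrt{34}$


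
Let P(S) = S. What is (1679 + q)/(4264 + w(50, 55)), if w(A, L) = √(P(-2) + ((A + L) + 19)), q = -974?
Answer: 31980/193421 - 15*√122/386842 ≈ 0.16491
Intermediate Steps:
w(A, L) = √(17 + A + L) (w(A, L) = √(-2 + ((A + L) + 19)) = √(-2 + (19 + A + L)) = √(17 + A + L))
(1679 + q)/(4264 + w(50, 55)) = (1679 - 974)/(4264 + √(17 + 50 + 55)) = 705/(4264 + √122)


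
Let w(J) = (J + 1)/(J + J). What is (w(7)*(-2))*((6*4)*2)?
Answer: -384/7 ≈ -54.857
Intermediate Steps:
w(J) = (1 + J)/(2*J) (w(J) = (1 + J)/((2*J)) = (1 + J)*(1/(2*J)) = (1 + J)/(2*J))
(w(7)*(-2))*((6*4)*2) = (((1/2)*(1 + 7)/7)*(-2))*((6*4)*2) = (((1/2)*(1/7)*8)*(-2))*(24*2) = ((4/7)*(-2))*48 = -8/7*48 = -384/7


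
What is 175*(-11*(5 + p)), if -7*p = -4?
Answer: -10725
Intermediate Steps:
p = 4/7 (p = -⅐*(-4) = 4/7 ≈ 0.57143)
175*(-11*(5 + p)) = 175*(-11*(5 + 4/7)) = 175*(-11*39/7) = 175*(-429/7) = -10725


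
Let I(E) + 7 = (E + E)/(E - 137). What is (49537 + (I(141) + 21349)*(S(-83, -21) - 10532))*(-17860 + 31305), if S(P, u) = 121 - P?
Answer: -2972672868535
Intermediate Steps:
I(E) = -7 + 2*E/(-137 + E) (I(E) = -7 + (E + E)/(E - 137) = -7 + (2*E)/(-137 + E) = -7 + 2*E/(-137 + E))
(49537 + (I(141) + 21349)*(S(-83, -21) - 10532))*(-17860 + 31305) = (49537 + ((959 - 5*141)/(-137 + 141) + 21349)*((121 - 1*(-83)) - 10532))*(-17860 + 31305) = (49537 + ((959 - 705)/4 + 21349)*((121 + 83) - 10532))*13445 = (49537 + ((¼)*254 + 21349)*(204 - 10532))*13445 = (49537 + (127/2 + 21349)*(-10328))*13445 = (49537 + (42825/2)*(-10328))*13445 = (49537 - 221148300)*13445 = -221098763*13445 = -2972672868535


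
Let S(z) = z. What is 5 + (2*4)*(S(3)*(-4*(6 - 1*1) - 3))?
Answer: -547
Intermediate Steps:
5 + (2*4)*(S(3)*(-4*(6 - 1*1) - 3)) = 5 + (2*4)*(3*(-4*(6 - 1*1) - 3)) = 5 + 8*(3*(-4*(6 - 1) - 3)) = 5 + 8*(3*(-4*5 - 3)) = 5 + 8*(3*(-20 - 3)) = 5 + 8*(3*(-23)) = 5 + 8*(-69) = 5 - 552 = -547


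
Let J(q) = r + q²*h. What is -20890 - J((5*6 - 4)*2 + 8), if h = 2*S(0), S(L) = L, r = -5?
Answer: -20885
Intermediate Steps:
h = 0 (h = 2*0 = 0)
J(q) = -5 (J(q) = -5 + q²*0 = -5 + 0 = -5)
-20890 - J((5*6 - 4)*2 + 8) = -20890 - 1*(-5) = -20890 + 5 = -20885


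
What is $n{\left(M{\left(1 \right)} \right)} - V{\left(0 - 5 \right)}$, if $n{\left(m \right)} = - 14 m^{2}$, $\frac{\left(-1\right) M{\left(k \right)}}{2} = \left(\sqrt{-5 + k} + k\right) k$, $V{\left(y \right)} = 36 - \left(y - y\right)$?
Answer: $132 - 224 i \approx 132.0 - 224.0 i$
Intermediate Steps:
$V{\left(y \right)} = 36$ ($V{\left(y \right)} = 36 - 0 = 36 + 0 = 36$)
$M{\left(k \right)} = - 2 k \left(k + \sqrt{-5 + k}\right)$ ($M{\left(k \right)} = - 2 \left(\sqrt{-5 + k} + k\right) k = - 2 \left(k + \sqrt{-5 + k}\right) k = - 2 k \left(k + \sqrt{-5 + k}\right)$)
$n{\left(M{\left(1 \right)} \right)} - V{\left(0 - 5 \right)} = - 14 \left(\left(-2\right) 1 \left(1 + \sqrt{-5 + 1}\right)\right)^{2} - 36 = - 14 \left(\left(-2\right) 1 \left(1 + \sqrt{-4}\right)\right)^{2} - 36 = - 14 \left(\left(-2\right) 1 \left(1 + 2 i\right)\right)^{2} - 36 = - 14 \left(-2 - 4 i\right)^{2} - 36 = -36 - 14 \left(-2 - 4 i\right)^{2}$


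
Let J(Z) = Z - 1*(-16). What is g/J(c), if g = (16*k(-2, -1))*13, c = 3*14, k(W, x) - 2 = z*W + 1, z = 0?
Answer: 312/29 ≈ 10.759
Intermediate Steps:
k(W, x) = 3 (k(W, x) = 2 + (0*W + 1) = 2 + (0 + 1) = 2 + 1 = 3)
c = 42
J(Z) = 16 + Z (J(Z) = Z + 16 = 16 + Z)
g = 624 (g = (16*3)*13 = 48*13 = 624)
g/J(c) = 624/(16 + 42) = 624/58 = 624*(1/58) = 312/29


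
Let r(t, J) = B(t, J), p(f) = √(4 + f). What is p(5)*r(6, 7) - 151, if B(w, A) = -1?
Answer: -154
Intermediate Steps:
r(t, J) = -1
p(5)*r(6, 7) - 151 = √(4 + 5)*(-1) - 151 = √9*(-1) - 151 = 3*(-1) - 151 = -3 - 151 = -154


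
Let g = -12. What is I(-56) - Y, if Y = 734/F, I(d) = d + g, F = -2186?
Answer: -73957/1093 ≈ -67.664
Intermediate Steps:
I(d) = -12 + d (I(d) = d - 12 = -12 + d)
Y = -367/1093 (Y = 734/(-2186) = 734*(-1/2186) = -367/1093 ≈ -0.33577)
I(-56) - Y = (-12 - 56) - 1*(-367/1093) = -68 + 367/1093 = -73957/1093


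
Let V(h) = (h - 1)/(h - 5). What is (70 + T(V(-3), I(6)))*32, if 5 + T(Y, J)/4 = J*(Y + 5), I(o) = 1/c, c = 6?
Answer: 5152/3 ≈ 1717.3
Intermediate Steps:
I(o) = ⅙ (I(o) = 1/6 = ⅙)
V(h) = (-1 + h)/(-5 + h)
T(Y, J) = -20 + 4*J*(5 + Y) (T(Y, J) = -20 + 4*(J*(Y + 5)) = -20 + 4*(J*(5 + Y)) = -20 + 4*J*(5 + Y))
(70 + T(V(-3), I(6)))*32 = (70 + (-20 + 20*(⅙) + 4*(⅙)*((-1 - 3)/(-5 - 3))))*32 = (70 + (-20 + 10/3 + 4*(⅙)*(-4/(-8))))*32 = (70 + (-20 + 10/3 + 4*(⅙)*(-⅛*(-4))))*32 = (70 + (-20 + 10/3 + 4*(⅙)*(½)))*32 = (70 + (-20 + 10/3 + ⅓))*32 = (70 - 49/3)*32 = (161/3)*32 = 5152/3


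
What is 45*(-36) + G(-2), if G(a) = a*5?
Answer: -1630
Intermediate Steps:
G(a) = 5*a
45*(-36) + G(-2) = 45*(-36) + 5*(-2) = -1620 - 10 = -1630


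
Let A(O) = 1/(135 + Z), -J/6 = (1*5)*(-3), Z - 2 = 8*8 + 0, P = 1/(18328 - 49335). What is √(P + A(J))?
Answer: √191995530042/6232407 ≈ 0.070306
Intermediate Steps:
P = -1/31007 (P = 1/(-31007) = -1/31007 ≈ -3.2251e-5)
Z = 66 (Z = 2 + (8*8 + 0) = 2 + (64 + 0) = 2 + 64 = 66)
J = 90 (J = -6*1*5*(-3) = -30*(-3) = -6*(-15) = 90)
A(O) = 1/201 (A(O) = 1/(135 + 66) = 1/201)
√(P + A(J)) = √(-1/31007 + 1/201) = √(30806/6232407) = √191995530042/6232407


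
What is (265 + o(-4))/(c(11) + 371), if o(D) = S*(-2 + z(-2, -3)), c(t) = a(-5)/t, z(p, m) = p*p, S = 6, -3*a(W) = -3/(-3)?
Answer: 9141/12242 ≈ 0.74669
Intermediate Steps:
a(W) = -⅓ (a(W) = -(-1)/(-3) = -(-1)*(-1)/3 = -⅓*1 = -⅓)
z(p, m) = p²
c(t) = -1/(3*t)
o(D) = 12 (o(D) = 6*(-2 + (-2)²) = 6*(-2 + 4) = 6*2 = 12)
(265 + o(-4))/(c(11) + 371) = (265 + 12)/(-⅓/11 + 371) = 277/(-⅓*1/11 + 371) = 277/(-1/33 + 371) = 277/(12242/33) = 277*(33/12242) = 9141/12242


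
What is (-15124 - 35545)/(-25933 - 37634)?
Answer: 50669/63567 ≈ 0.79710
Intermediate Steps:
(-15124 - 35545)/(-25933 - 37634) = -50669/(-63567) = -50669*(-1/63567) = 50669/63567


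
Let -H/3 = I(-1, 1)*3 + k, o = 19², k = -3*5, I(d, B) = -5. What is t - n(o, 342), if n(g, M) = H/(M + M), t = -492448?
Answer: -18713029/38 ≈ -4.9245e+5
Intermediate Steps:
k = -15
o = 361
H = 90 (H = -3*(-5*3 - 15) = -3*(-15 - 15) = -3*(-30) = 90)
n(g, M) = 45/M (n(g, M) = 90/(M + M) = 90/((2*M)) = 90*(1/(2*M)) = 45/M)
t - n(o, 342) = -492448 - 45/342 = -492448 - 1*5/38 = -492448 - 5/38 = -18713029/38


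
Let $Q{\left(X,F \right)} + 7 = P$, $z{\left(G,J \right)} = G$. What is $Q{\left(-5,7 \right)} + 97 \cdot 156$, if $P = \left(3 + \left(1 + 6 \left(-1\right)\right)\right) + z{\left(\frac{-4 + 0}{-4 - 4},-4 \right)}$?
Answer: $\frac{30247}{2} \approx 15124.0$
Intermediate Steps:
$P = - \frac{3}{2}$ ($P = \left(3 + \left(1 + 6 \left(-1\right)\right)\right) + \frac{-4 + 0}{-4 - 4} = \left(3 + \left(1 - 6\right)\right) - \frac{4}{-8} = \left(3 - 5\right) - - \frac{1}{2} = -2 + \frac{1}{2} = - \frac{3}{2} \approx -1.5$)
$Q{\left(X,F \right)} = - \frac{17}{2}$ ($Q{\left(X,F \right)} = -7 - \frac{3}{2} = - \frac{17}{2}$)
$Q{\left(-5,7 \right)} + 97 \cdot 156 = - \frac{17}{2} + 97 \cdot 156 = - \frac{17}{2} + 15132 = \frac{30247}{2}$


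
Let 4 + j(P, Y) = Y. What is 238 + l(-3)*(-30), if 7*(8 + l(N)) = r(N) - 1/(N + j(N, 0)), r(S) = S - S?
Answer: 23392/49 ≈ 477.39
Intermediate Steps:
j(P, Y) = -4 + Y
r(S) = 0
l(N) = -8 - 1/(7*(-4 + N)) (l(N) = -8 + (0 - 1/(N + (-4 + 0)))/7 = -8 + (0 - 1/(N - 4))/7 = -8 + (0 - 1/(-4 + N))/7 = -8 + (-1/(-4 + N))/7 = -8 - 1/(7*(-4 + N)))
238 + l(-3)*(-30) = 238 + ((223 - 56*(-3))/(7*(-4 - 3)))*(-30) = 238 + ((1/7)*(223 + 168)/(-7))*(-30) = 238 + ((1/7)*(-1/7)*391)*(-30) = 238 - 391/49*(-30) = 238 + 11730/49 = 23392/49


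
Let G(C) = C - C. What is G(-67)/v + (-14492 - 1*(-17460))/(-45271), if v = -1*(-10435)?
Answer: -2968/45271 ≈ -0.065561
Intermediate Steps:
G(C) = 0
v = 10435
G(-67)/v + (-14492 - 1*(-17460))/(-45271) = 0/10435 + (-14492 - 1*(-17460))/(-45271) = 0*(1/10435) + (-14492 + 17460)*(-1/45271) = 0 + 2968*(-1/45271) = 0 - 2968/45271 = -2968/45271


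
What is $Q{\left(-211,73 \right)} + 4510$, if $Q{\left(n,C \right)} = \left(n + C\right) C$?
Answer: $-5564$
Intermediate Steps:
$Q{\left(n,C \right)} = C \left(C + n\right)$ ($Q{\left(n,C \right)} = \left(C + n\right) C = C \left(C + n\right)$)
$Q{\left(-211,73 \right)} + 4510 = 73 \left(73 - 211\right) + 4510 = 73 \left(-138\right) + 4510 = -10074 + 4510 = -5564$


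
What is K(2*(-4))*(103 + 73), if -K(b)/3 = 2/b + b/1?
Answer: 4356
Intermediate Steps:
K(b) = -6/b - 3*b (K(b) = -3*(2/b + b/1) = -3*(2/b + b*1) = -3*(2/b + b) = -3*(b + 2/b) = -6/b - 3*b)
K(2*(-4))*(103 + 73) = (-6/(2*(-4)) - 6*(-4))*(103 + 73) = (-6/(-8) - 3*(-8))*176 = (-6*(-1/8) + 24)*176 = (3/4 + 24)*176 = (99/4)*176 = 4356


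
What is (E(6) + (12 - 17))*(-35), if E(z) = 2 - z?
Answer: 315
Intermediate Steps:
(E(6) + (12 - 17))*(-35) = ((2 - 1*6) + (12 - 17))*(-35) = ((2 - 6) - 5)*(-35) = (-4 - 5)*(-35) = -9*(-35) = 315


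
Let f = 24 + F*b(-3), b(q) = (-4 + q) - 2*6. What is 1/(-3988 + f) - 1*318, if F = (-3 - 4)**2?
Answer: -1556611/4895 ≈ -318.00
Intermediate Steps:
b(q) = -16 + q (b(q) = (-4 + q) - 12 = -16 + q)
F = 49 (F = (-7)**2 = 49)
f = -907 (f = 24 + 49*(-16 - 3) = 24 + 49*(-19) = 24 - 931 = -907)
1/(-3988 + f) - 1*318 = 1/(-3988 - 907) - 1*318 = 1/(-4895) - 318 = -1/4895 - 318 = -1556611/4895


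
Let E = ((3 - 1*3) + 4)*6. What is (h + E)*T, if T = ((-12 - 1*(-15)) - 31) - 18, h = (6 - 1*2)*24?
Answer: -5520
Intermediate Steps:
h = 96 (h = (6 - 2)*24 = 4*24 = 96)
E = 24 (E = ((3 - 3) + 4)*6 = (0 + 4)*6 = 4*6 = 24)
T = -46 (T = ((-12 + 15) - 31) - 18 = (3 - 31) - 18 = -28 - 18 = -46)
(h + E)*T = (96 + 24)*(-46) = 120*(-46) = -5520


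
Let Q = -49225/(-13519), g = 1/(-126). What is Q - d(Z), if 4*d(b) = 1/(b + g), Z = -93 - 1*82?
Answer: 197433877/54201358 ≈ 3.6426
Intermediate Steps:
g = -1/126 ≈ -0.0079365
Z = -175 (Z = -93 - 82 = -175)
Q = 4475/1229 (Q = -49225*(-1/13519) = 4475/1229 ≈ 3.6412)
d(b) = 1/(4*(-1/126 + b)) (d(b) = 1/(4*(b - 1/126)) = 1/(4*(-1/126 + b)))
Q - d(Z) = 4475/1229 - 63/(2*(-1 + 126*(-175))) = 4475/1229 - 63/(2*(-1 - 22050)) = 4475/1229 - 63/(2*(-22051)) = 4475/1229 - 63*(-1)/(2*22051) = 4475/1229 - 1*(-63/44102) = 4475/1229 + 63/44102 = 197433877/54201358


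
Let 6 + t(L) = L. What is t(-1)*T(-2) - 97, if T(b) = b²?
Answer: -125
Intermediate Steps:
t(L) = -6 + L
t(-1)*T(-2) - 97 = (-6 - 1)*(-2)² - 97 = -7*4 - 97 = -28 - 97 = -125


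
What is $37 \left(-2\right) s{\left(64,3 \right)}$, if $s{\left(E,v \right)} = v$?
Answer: $-222$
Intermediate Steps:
$37 \left(-2\right) s{\left(64,3 \right)} = 37 \left(-2\right) 3 = \left(-74\right) 3 = -222$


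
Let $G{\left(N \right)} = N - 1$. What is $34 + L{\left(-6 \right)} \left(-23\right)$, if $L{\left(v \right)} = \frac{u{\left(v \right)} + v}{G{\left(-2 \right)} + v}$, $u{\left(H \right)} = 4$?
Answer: $\frac{260}{9} \approx 28.889$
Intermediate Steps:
$G{\left(N \right)} = -1 + N$ ($G{\left(N \right)} = N - 1 = -1 + N$)
$L{\left(v \right)} = \frac{4 + v}{-3 + v}$ ($L{\left(v \right)} = \frac{4 + v}{\left(-1 - 2\right) + v} = \frac{4 + v}{-3 + v}$)
$34 + L{\left(-6 \right)} \left(-23\right) = 34 + \frac{4 - 6}{-3 - 6} \left(-23\right) = 34 + \frac{1}{-9} \left(-2\right) \left(-23\right) = 34 + \left(- \frac{1}{9}\right) \left(-2\right) \left(-23\right) = 34 + \frac{2}{9} \left(-23\right) = 34 - \frac{46}{9} = \frac{260}{9}$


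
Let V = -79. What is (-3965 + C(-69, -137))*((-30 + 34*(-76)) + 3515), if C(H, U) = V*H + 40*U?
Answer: -3598594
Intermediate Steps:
C(H, U) = -79*H + 40*U
(-3965 + C(-69, -137))*((-30 + 34*(-76)) + 3515) = (-3965 + (-79*(-69) + 40*(-137)))*((-30 + 34*(-76)) + 3515) = (-3965 + (5451 - 5480))*((-30 - 2584) + 3515) = (-3965 - 29)*(-2614 + 3515) = -3994*901 = -3598594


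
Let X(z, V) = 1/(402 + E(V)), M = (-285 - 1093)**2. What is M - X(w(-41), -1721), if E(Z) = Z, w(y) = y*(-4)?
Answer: 2504627997/1319 ≈ 1.8989e+6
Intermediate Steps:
w(y) = -4*y
M = 1898884 (M = (-1378)**2 = 1898884)
X(z, V) = 1/(402 + V)
M - X(w(-41), -1721) = 1898884 - 1/(402 - 1721) = 1898884 - 1/(-1319) = 1898884 - 1*(-1/1319) = 1898884 + 1/1319 = 2504627997/1319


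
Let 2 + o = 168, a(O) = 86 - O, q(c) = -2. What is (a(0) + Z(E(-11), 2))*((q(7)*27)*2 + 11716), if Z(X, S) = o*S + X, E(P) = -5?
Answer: 4794104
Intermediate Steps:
o = 166 (o = -2 + 168 = 166)
Z(X, S) = X + 166*S (Z(X, S) = 166*S + X = X + 166*S)
(a(0) + Z(E(-11), 2))*((q(7)*27)*2 + 11716) = ((86 - 1*0) + (-5 + 166*2))*(-2*27*2 + 11716) = ((86 + 0) + (-5 + 332))*(-54*2 + 11716) = (86 + 327)*(-108 + 11716) = 413*11608 = 4794104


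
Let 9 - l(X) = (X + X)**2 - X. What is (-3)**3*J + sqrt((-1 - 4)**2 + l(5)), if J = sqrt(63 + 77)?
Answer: -54*sqrt(35) + I*sqrt(61) ≈ -319.47 + 7.8102*I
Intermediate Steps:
J = 2*sqrt(35) (J = sqrt(140) = 2*sqrt(35) ≈ 11.832)
l(X) = 9 + X - 4*X**2 (l(X) = 9 - ((X + X)**2 - X) = 9 - ((2*X)**2 - X) = 9 - (4*X**2 - X) = 9 - (-X + 4*X**2) = 9 + (X - 4*X**2) = 9 + X - 4*X**2)
(-3)**3*J + sqrt((-1 - 4)**2 + l(5)) = (-3)**3*(2*sqrt(35)) + sqrt((-1 - 4)**2 + (9 + 5 - 4*5**2)) = -54*sqrt(35) + sqrt((-5)**2 + (9 + 5 - 4*25)) = -54*sqrt(35) + sqrt(25 + (9 + 5 - 100)) = -54*sqrt(35) + sqrt(25 - 86) = -54*sqrt(35) + sqrt(-61) = -54*sqrt(35) + I*sqrt(61)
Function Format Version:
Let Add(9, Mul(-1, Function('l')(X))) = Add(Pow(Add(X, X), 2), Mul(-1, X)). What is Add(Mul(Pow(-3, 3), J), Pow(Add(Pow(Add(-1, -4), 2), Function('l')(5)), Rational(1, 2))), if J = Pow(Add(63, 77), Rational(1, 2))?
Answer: Add(Mul(-54, Pow(35, Rational(1, 2))), Mul(I, Pow(61, Rational(1, 2)))) ≈ Add(-319.47, Mul(7.8102, I))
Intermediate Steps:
J = Mul(2, Pow(35, Rational(1, 2))) (J = Pow(140, Rational(1, 2)) = Mul(2, Pow(35, Rational(1, 2))) ≈ 11.832)
Function('l')(X) = Add(9, X, Mul(-4, Pow(X, 2))) (Function('l')(X) = Add(9, Mul(-1, Add(Pow(Add(X, X), 2), Mul(-1, X)))) = Add(9, Mul(-1, Add(Pow(Mul(2, X), 2), Mul(-1, X)))) = Add(9, Mul(-1, Add(Mul(4, Pow(X, 2)), Mul(-1, X)))) = Add(9, Mul(-1, Add(Mul(-1, X), Mul(4, Pow(X, 2))))) = Add(9, Add(X, Mul(-4, Pow(X, 2)))) = Add(9, X, Mul(-4, Pow(X, 2))))
Add(Mul(Pow(-3, 3), J), Pow(Add(Pow(Add(-1, -4), 2), Function('l')(5)), Rational(1, 2))) = Add(Mul(Pow(-3, 3), Mul(2, Pow(35, Rational(1, 2)))), Pow(Add(Pow(Add(-1, -4), 2), Add(9, 5, Mul(-4, Pow(5, 2)))), Rational(1, 2))) = Add(Mul(-27, Mul(2, Pow(35, Rational(1, 2)))), Pow(Add(Pow(-5, 2), Add(9, 5, Mul(-4, 25))), Rational(1, 2))) = Add(Mul(-54, Pow(35, Rational(1, 2))), Pow(Add(25, Add(9, 5, -100)), Rational(1, 2))) = Add(Mul(-54, Pow(35, Rational(1, 2))), Pow(Add(25, -86), Rational(1, 2))) = Add(Mul(-54, Pow(35, Rational(1, 2))), Pow(-61, Rational(1, 2))) = Add(Mul(-54, Pow(35, Rational(1, 2))), Mul(I, Pow(61, Rational(1, 2))))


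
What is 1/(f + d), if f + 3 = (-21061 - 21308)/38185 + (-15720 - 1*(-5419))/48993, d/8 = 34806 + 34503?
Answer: 267256815/148185266223649 ≈ 1.8035e-6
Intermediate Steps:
d = 554472 (d = 8*(34806 + 34503) = 8*69309 = 554472)
f = -1154503031/267256815 (f = -3 + ((-21061 - 21308)/38185 + (-15720 - 1*(-5419))/48993) = -3 + (-42369*1/38185 + (-15720 + 5419)*(1/48993)) = -3 + (-42369/38185 - 10301*1/48993) = -3 + (-42369/38185 - 10301/48993) = -3 - 352732586/267256815 = -1154503031/267256815 ≈ -4.3198)
1/(f + d) = 1/(-1154503031/267256815 + 554472) = 1/(148185266223649/267256815) = 267256815/148185266223649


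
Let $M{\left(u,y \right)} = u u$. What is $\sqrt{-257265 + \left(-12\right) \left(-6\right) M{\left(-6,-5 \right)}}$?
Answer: $3 i \sqrt{28297} \approx 504.65 i$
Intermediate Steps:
$M{\left(u,y \right)} = u^{2}$
$\sqrt{-257265 + \left(-12\right) \left(-6\right) M{\left(-6,-5 \right)}} = \sqrt{-257265 + \left(-12\right) \left(-6\right) \left(-6\right)^{2}} = \sqrt{-257265 + 72 \cdot 36} = \sqrt{-257265 + 2592} = \sqrt{-254673} = 3 i \sqrt{28297}$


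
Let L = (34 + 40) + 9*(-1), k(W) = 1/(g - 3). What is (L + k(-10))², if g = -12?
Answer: 948676/225 ≈ 4216.3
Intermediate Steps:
k(W) = -1/15 (k(W) = 1/(-12 - 3) = 1/(-15) = -1/15)
L = 65 (L = 74 - 9 = 65)
(L + k(-10))² = (65 - 1/15)² = (974/15)² = 948676/225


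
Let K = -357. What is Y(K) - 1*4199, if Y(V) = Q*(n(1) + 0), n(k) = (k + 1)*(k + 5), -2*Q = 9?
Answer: -4253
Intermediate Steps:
Q = -9/2 (Q = -½*9 = -9/2 ≈ -4.5000)
n(k) = (1 + k)*(5 + k)
Y(V) = -54 (Y(V) = -9*((5 + 1² + 6*1) + 0)/2 = -9*((5 + 1 + 6) + 0)/2 = -9*(12 + 0)/2 = -9/2*12 = -54)
Y(K) - 1*4199 = -54 - 1*4199 = -54 - 4199 = -4253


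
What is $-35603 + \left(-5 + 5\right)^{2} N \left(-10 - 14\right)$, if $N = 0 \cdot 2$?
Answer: $-35603$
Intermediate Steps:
$N = 0$
$-35603 + \left(-5 + 5\right)^{2} N \left(-10 - 14\right) = -35603 + \left(-5 + 5\right)^{2} \cdot 0 \left(-10 - 14\right) = -35603 + 0^{2} \cdot 0 \left(-10 - 14\right) = -35603 + 0 \cdot 0 \left(-24\right) = -35603 + 0 \left(-24\right) = -35603 + 0 = -35603$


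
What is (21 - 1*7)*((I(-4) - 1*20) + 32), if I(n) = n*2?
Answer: 56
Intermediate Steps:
I(n) = 2*n
(21 - 1*7)*((I(-4) - 1*20) + 32) = (21 - 1*7)*((2*(-4) - 1*20) + 32) = (21 - 7)*((-8 - 20) + 32) = 14*(-28 + 32) = 14*4 = 56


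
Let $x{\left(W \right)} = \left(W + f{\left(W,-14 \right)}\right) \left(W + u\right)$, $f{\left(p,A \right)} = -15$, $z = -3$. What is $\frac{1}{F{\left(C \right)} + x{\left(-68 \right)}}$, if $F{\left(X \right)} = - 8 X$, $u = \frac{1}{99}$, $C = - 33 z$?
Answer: $\frac{99}{480265} \approx 0.00020614$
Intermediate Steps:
$C = 99$ ($C = \left(-33\right) \left(-3\right) = 99$)
$u = \frac{1}{99} \approx 0.010101$
$x{\left(W \right)} = \left(-15 + W\right) \left(\frac{1}{99} + W\right)$ ($x{\left(W \right)} = \left(W - 15\right) \left(W + \frac{1}{99}\right) = \left(-15 + W\right) \left(\frac{1}{99} + W\right)$)
$\frac{1}{F{\left(C \right)} + x{\left(-68 \right)}} = \frac{1}{\left(-8\right) 99 - \left(- \frac{100897}{99} - 4624\right)} = \frac{1}{-792 + \left(- \frac{5}{33} + 4624 + \frac{100912}{99}\right)} = \frac{1}{-792 + \frac{558673}{99}} = \frac{1}{\frac{480265}{99}} = \frac{99}{480265}$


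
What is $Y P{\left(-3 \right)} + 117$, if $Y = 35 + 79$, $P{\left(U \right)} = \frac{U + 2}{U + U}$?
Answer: $136$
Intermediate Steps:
$P{\left(U \right)} = \frac{2 + U}{2 U}$
$Y = 114$
$Y P{\left(-3 \right)} + 117 = 114 \frac{2 - 3}{2 \left(-3\right)} + 117 = 114 \cdot \frac{1}{2} \left(- \frac{1}{3}\right) \left(-1\right) + 117 = 114 \cdot \frac{1}{6} + 117 = 19 + 117 = 136$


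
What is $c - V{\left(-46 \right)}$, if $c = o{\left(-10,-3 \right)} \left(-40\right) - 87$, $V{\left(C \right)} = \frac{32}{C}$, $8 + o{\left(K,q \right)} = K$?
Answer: $\frac{14575}{23} \approx 633.7$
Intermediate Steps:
$o{\left(K,q \right)} = -8 + K$
$c = 633$ ($c = \left(-8 - 10\right) \left(-40\right) - 87 = \left(-18\right) \left(-40\right) - 87 = 720 - 87 = 633$)
$c - V{\left(-46 \right)} = 633 - \frac{32}{-46} = 633 - 32 \left(- \frac{1}{46}\right) = 633 - - \frac{16}{23} = 633 + \frac{16}{23} = \frac{14575}{23}$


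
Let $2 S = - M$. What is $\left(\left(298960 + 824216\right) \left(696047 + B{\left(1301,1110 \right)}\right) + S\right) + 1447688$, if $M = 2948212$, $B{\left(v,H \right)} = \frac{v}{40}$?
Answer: $\frac{3909098950767}{5} \approx 7.8182 \cdot 10^{11}$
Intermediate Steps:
$B{\left(v,H \right)} = \frac{v}{40}$ ($B{\left(v,H \right)} = v \frac{1}{40} = \frac{v}{40}$)
$S = -1474106$ ($S = \frac{\left(-1\right) 2948212}{2} = \frac{1}{2} \left(-2948212\right) = -1474106$)
$\left(\left(298960 + 824216\right) \left(696047 + B{\left(1301,1110 \right)}\right) + S\right) + 1447688 = \left(\left(298960 + 824216\right) \left(696047 + \frac{1}{40} \cdot 1301\right) - 1474106\right) + 1447688 = \left(1123176 \left(696047 + \frac{1301}{40}\right) - 1474106\right) + 1447688 = \left(1123176 \cdot \frac{27843181}{40} - 1474106\right) + 1447688 = \left(\frac{3909099082857}{5} - 1474106\right) + 1447688 = \frac{3909091712327}{5} + 1447688 = \frac{3909098950767}{5}$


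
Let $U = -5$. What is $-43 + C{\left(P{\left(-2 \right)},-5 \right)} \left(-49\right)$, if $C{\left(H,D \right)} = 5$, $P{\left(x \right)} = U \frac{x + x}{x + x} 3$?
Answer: $-288$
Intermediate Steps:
$P{\left(x \right)} = -15$ ($P{\left(x \right)} = - 5 \frac{x + x}{x + x} 3 = - 5 \frac{2 x}{2 x} 3 = - 5 \cdot 2 x \frac{1}{2 x} 3 = \left(-5\right) 1 \cdot 3 = \left(-5\right) 3 = -15$)
$-43 + C{\left(P{\left(-2 \right)},-5 \right)} \left(-49\right) = -43 + 5 \left(-49\right) = -43 - 245 = -288$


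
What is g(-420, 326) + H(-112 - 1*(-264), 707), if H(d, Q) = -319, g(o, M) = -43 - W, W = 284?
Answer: -646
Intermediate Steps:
g(o, M) = -327 (g(o, M) = -43 - 1*284 = -43 - 284 = -327)
g(-420, 326) + H(-112 - 1*(-264), 707) = -327 - 319 = -646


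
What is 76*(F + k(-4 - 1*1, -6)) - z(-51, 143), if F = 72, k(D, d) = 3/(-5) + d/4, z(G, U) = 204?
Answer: 25542/5 ≈ 5108.4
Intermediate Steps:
k(D, d) = -⅗ + d/4 (k(D, d) = 3*(-⅕) + d*(¼) = -⅗ + d/4)
76*(F + k(-4 - 1*1, -6)) - z(-51, 143) = 76*(72 + (-⅗ + (¼)*(-6))) - 1*204 = 76*(72 + (-⅗ - 3/2)) - 204 = 76*(72 - 21/10) - 204 = 76*(699/10) - 204 = 26562/5 - 204 = 25542/5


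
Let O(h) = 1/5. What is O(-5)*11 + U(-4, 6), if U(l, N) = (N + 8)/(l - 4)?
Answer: 9/20 ≈ 0.45000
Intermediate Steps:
U(l, N) = (8 + N)/(-4 + l)
O(h) = 1/5
O(-5)*11 + U(-4, 6) = (1/5)*11 + (8 + 6)/(-4 - 4) = 11/5 + 14/(-8) = 11/5 - 1/8*14 = 11/5 - 7/4 = 9/20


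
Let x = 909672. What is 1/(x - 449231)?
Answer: 1/460441 ≈ 2.1718e-6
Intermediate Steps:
1/(x - 449231) = 1/(909672 - 449231) = 1/460441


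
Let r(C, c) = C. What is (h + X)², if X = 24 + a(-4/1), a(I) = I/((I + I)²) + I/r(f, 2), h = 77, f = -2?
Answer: 2712609/256 ≈ 10596.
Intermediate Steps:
a(I) = -I/2 + 1/(4*I) (a(I) = I/((I + I)²) + I/(-2) = I/((2*I)²) + I*(-½) = I/((4*I²)) - I/2 = I*(1/(4*I²)) - I/2 = 1/(4*I) - I/2 = -I/2 + 1/(4*I))
X = 415/16 (X = 24 + (-(-2)/1 + 1/(4*((-4/1)))) = 24 + (-(-2) + 1/(4*((-4*1)))) = 24 + (-½*(-4) + (¼)/(-4)) = 24 + (2 + (¼)*(-¼)) = 24 + (2 - 1/16) = 24 + 31/16 = 415/16 ≈ 25.938)
(h + X)² = (77 + 415/16)² = (1647/16)² = 2712609/256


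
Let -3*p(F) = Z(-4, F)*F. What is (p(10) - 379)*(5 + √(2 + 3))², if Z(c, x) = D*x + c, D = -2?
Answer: -8970 - 2990*√5 ≈ -15656.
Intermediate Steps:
Z(c, x) = c - 2*x (Z(c, x) = -2*x + c = c - 2*x)
p(F) = -F*(-4 - 2*F)/3 (p(F) = -(-4 - 2*F)*F/3 = -F*(-4 - 2*F)/3)
(p(10) - 379)*(5 + √(2 + 3))² = ((⅔)*10*(2 + 10) - 379)*(5 + √(2 + 3))² = ((⅔)*10*12 - 379)*(5 + √5)² = (80 - 379)*(5 + √5)² = -299*(5 + √5)²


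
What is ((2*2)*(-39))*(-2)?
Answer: 312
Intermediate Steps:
((2*2)*(-39))*(-2) = (4*(-39))*(-2) = -156*(-2) = 312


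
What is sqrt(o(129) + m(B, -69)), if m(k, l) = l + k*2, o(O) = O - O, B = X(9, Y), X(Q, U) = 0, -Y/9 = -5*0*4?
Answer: I*sqrt(69) ≈ 8.3066*I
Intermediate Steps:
Y = 0 (Y = -9*(-5*0)*4 = -0*4 = -9*0 = 0)
B = 0
o(O) = 0
m(k, l) = l + 2*k
sqrt(o(129) + m(B, -69)) = sqrt(0 + (-69 + 2*0)) = sqrt(0 + (-69 + 0)) = sqrt(0 - 69) = sqrt(-69) = I*sqrt(69)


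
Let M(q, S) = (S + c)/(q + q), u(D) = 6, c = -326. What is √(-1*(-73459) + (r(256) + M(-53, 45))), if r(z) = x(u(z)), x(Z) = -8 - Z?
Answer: √825257806/106 ≈ 271.01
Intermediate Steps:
r(z) = -14 (r(z) = -8 - 1*6 = -8 - 6 = -14)
M(q, S) = (-326 + S)/(2*q) (M(q, S) = (S - 326)/(q + q) = (-326 + S)/((2*q)) = (-326 + S)*(1/(2*q)) = (-326 + S)/(2*q))
√(-1*(-73459) + (r(256) + M(-53, 45))) = √(-1*(-73459) + (-14 + (½)*(-326 + 45)/(-53))) = √(73459 + (-14 + (½)*(-1/53)*(-281))) = √(73459 + (-14 + 281/106)) = √(73459 - 1203/106) = √(7785451/106) = √825257806/106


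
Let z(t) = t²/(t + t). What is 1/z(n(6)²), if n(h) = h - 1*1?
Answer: 2/25 ≈ 0.080000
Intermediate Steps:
n(h) = -1 + h (n(h) = h - 1 = -1 + h)
z(t) = t/2 (z(t) = t²/((2*t)) = (1/(2*t))*t² = t/2)
1/z(n(6)²) = 1/((-1 + 6)²/2) = 1/((½)*5²) = 1/((½)*25) = 1/(25/2) = 2/25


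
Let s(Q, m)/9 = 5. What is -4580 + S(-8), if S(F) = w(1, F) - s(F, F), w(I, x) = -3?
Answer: -4628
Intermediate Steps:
s(Q, m) = 45 (s(Q, m) = 9*5 = 45)
S(F) = -48 (S(F) = -3 - 1*45 = -3 - 45 = -48)
-4580 + S(-8) = -4580 - 48 = -4628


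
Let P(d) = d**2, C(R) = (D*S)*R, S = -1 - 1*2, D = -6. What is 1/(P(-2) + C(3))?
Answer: 1/58 ≈ 0.017241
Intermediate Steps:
S = -3 (S = -1 - 2 = -3)
C(R) = 18*R (C(R) = (-6*(-3))*R = 18*R)
1/(P(-2) + C(3)) = 1/((-2)**2 + 18*3) = 1/(4 + 54) = 1/58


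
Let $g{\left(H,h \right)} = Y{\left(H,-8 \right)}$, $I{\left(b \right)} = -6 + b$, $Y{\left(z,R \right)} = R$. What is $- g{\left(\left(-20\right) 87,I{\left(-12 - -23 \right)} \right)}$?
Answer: $8$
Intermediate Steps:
$g{\left(H,h \right)} = -8$
$- g{\left(\left(-20\right) 87,I{\left(-12 - -23 \right)} \right)} = \left(-1\right) \left(-8\right) = 8$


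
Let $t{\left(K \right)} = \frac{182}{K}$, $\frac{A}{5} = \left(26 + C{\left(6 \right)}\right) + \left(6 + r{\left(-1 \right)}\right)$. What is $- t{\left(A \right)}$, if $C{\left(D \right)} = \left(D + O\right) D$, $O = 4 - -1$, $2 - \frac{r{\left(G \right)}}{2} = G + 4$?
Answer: $- \frac{91}{240} \approx -0.37917$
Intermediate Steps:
$r{\left(G \right)} = -4 - 2 G$ ($r{\left(G \right)} = 4 - 2 \left(G + 4\right) = 4 - 2 \left(4 + G\right) = 4 - \left(8 + 2 G\right) = -4 - 2 G$)
$O = 5$ ($O = 4 + 1 = 5$)
$C{\left(D \right)} = D \left(5 + D\right)$ ($C{\left(D \right)} = \left(D + 5\right) D = \left(5 + D\right) D = D \left(5 + D\right)$)
$A = 480$ ($A = 5 \left(\left(26 + 6 \left(5 + 6\right)\right) + \left(6 - 2\right)\right) = 5 \left(\left(26 + 6 \cdot 11\right) + \left(6 + \left(-4 + 2\right)\right)\right) = 5 \left(\left(26 + 66\right) + \left(6 - 2\right)\right) = 5 \left(92 + 4\right) = 5 \cdot 96 = 480$)
$- t{\left(A \right)} = - \frac{182}{480} = \left(-1\right) \frac{91}{240} = - \frac{91}{240}$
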